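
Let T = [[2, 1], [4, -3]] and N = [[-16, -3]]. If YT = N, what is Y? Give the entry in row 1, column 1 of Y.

-6

Since T sits to the right of Y, Y = NT⁻¹.
det T = -10; the adjugate gives T⁻¹ = [[3/10, 1/10], [2/5, -1/5]].
Y = NT⁻¹ = [[-16, -3]] · [[3/10, 1/10], [2/5, -1/5]] = [[-6, -1]].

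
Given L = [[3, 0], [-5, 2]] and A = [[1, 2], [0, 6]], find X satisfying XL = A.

X = [[2, 1], [5, 3]]

Right-multiplying both sides by L⁻¹ gives X = AL⁻¹.
L has determinant 6; L⁻¹ = [[1/3, 0], [5/6, 1/2]].
X = AL⁻¹ = [[1, 2], [0, 6]] · [[1/3, 0], [5/6, 1/2]] = [[2, 1], [5, 3]].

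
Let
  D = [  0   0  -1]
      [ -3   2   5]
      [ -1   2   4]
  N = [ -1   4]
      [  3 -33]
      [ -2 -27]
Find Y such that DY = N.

Y = [[-2, 1], [-4, -5], [1, -4]]

Since D multiplies Y on the left, Y = D⁻¹N.
det D = 4; the adjugate gives D⁻¹ = [[-1/2, -1/2, 1/2], [7/4, -1/4, 3/4], [-1, 0, 0]].
Y = D⁻¹N = [[-1/2, -1/2, 1/2], [7/4, -1/4, 3/4], [-1, 0, 0]] · [[-1, 4], [3, -33], [-2, -27]] = [[-2, 1], [-4, -5], [1, -4]].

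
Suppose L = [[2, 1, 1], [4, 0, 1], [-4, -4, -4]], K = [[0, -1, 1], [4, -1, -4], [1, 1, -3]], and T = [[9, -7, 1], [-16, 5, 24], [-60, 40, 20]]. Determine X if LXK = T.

Isolating X: multiply by L⁻¹ from the left and K⁻¹ from the right, so X = L⁻¹TK⁻¹.
L has determinant 4; L⁻¹ = [[1, 0, 1/4], [3, -1, 1/2], [-4, 1, -1]].
K has determinant -3; K⁻¹ = [[-7/3, 2/3, -5/3], [-8/3, 1/3, -4/3], [-5/3, 1/3, -4/3]].
L⁻¹T = [[-6, 3, 6], [13, -6, -11], [8, -7, 0]].
X = (L⁻¹T)K⁻¹ = [[-4, -1, -2], [4, 3, 1], [0, 3, -4]].

X = [[-4, -1, -2], [4, 3, 1], [0, 3, -4]]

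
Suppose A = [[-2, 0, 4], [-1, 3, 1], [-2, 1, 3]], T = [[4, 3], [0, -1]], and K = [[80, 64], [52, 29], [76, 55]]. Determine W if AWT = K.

Left-multiply by A⁻¹ and right-multiply by T⁻¹: W = A⁻¹KT⁻¹.
det A = 4; the adjugate gives A⁻¹ = [[2, 1, -3], [1/4, 1/2, -1/2], [5/4, 1/2, -3/2]].
det T = -4; the adjugate gives T⁻¹ = [[1/4, 3/4], [0, -1]].
A⁻¹K = [[-16, -8], [8, 3], [12, 12]].
W = (A⁻¹K)T⁻¹ = [[-4, -4], [2, 3], [3, -3]].

W = [[-4, -4], [2, 3], [3, -3]]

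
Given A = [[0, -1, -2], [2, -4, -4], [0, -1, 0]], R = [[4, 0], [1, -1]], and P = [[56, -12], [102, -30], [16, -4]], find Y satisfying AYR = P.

Y = A⁻¹PR⁻¹ (apply A⁻¹ on the left and R⁻¹ on the right).
A has determinant 4; A⁻¹ = [[-1, 1/2, -1], [0, 0, -1], [-1/2, 0, 1/2]].
det R = -4, so R⁻¹ = [[1/4, 0], [1/4, -1]].
A⁻¹P = [[-21, 1], [-16, 4], [-20, 4]].
Y = (A⁻¹P)R⁻¹ = [[-5, -1], [-3, -4], [-4, -4]].

Y = [[-5, -1], [-3, -4], [-4, -4]]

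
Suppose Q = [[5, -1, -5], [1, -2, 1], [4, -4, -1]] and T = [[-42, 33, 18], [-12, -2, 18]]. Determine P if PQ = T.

Q is on the right of P, so right-multiply by Q⁻¹: P = TQ⁻¹.
det Q = 5; the adjugate gives Q⁻¹ = [[6/5, 19/5, -11/5], [1, 3, -2], [4/5, 16/5, -9/5]].
P = TQ⁻¹ = [[-42, 33, 18], [-12, -2, 18]] · [[6/5, 19/5, -11/5], [1, 3, -2], [4/5, 16/5, -9/5]] = [[-3, -3, -6], [-2, 6, -2]].

P = [[-3, -3, -6], [-2, 6, -2]]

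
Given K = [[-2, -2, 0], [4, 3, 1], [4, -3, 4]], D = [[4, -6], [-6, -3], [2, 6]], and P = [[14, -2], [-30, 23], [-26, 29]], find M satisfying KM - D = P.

KM = P + D = [[18, -8], [-36, 20], [-24, 35]].
Left-multiplying both sides by K⁻¹ gives M = K⁻¹(P + D).
det K = -6, so K⁻¹ = [[-5/2, -4/3, 1/3], [2, 4/3, -1/3], [4, 7/3, -1/3]].
M = K⁻¹(P + D) = [[-5, 5], [-4, -1], [-4, 3]].

M = [[-5, 5], [-4, -1], [-4, 3]]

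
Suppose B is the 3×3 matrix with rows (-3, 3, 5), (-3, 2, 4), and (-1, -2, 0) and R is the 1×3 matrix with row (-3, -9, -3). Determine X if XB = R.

X = [[-3, 3, 3]]

B is on the right of X, so right-multiply by B⁻¹: X = RB⁻¹.
det B = 4, so B⁻¹ = [[2, -5/2, 1/2], [-1, 5/4, -3/4], [2, -9/4, 3/4]].
X = RB⁻¹ = [[-3, -9, -3]] · [[2, -5/2, 1/2], [-1, 5/4, -3/4], [2, -9/4, 3/4]] = [[-3, 3, 3]].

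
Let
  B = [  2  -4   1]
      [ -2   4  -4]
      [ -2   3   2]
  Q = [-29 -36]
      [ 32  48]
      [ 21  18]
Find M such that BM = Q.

M = [[-4, -4], [5, 6], [-1, -4]]

B is on the left of M, so left-multiply by B⁻¹: M = B⁻¹Q.
det B = -6; the adjugate gives B⁻¹ = [[-10/3, -11/6, -2], [-2, -1, -1], [-1/3, -1/3, 0]].
M = B⁻¹Q = [[-10/3, -11/6, -2], [-2, -1, -1], [-1/3, -1/3, 0]] · [[-29, -36], [32, 48], [21, 18]] = [[-4, -4], [5, 6], [-1, -4]].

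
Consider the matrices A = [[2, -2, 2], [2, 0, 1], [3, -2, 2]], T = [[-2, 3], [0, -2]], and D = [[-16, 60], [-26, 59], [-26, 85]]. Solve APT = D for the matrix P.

P = A⁻¹DT⁻¹ (apply A⁻¹ on the left and T⁻¹ on the right).
det A = -2, so A⁻¹ = [[-1, 0, 1], [1/2, 1, -1], [2, 1, -2]].
T has determinant 4; T⁻¹ = [[-1/2, -3/4], [0, -1/2]].
A⁻¹D = [[-10, 25], [-8, 4], [-6, 9]].
P = (A⁻¹D)T⁻¹ = [[5, -5], [4, 4], [3, 0]].

P = [[5, -5], [4, 4], [3, 0]]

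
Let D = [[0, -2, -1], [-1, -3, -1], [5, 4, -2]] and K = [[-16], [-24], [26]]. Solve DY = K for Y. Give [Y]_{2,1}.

6

D is on the left of Y, so left-multiply by D⁻¹: Y = D⁻¹K.
det D = 3; the adjugate gives D⁻¹ = [[10/3, -8/3, -1/3], [-7/3, 5/3, 1/3], [11/3, -10/3, -2/3]].
Y = D⁻¹K = [[10/3, -8/3, -1/3], [-7/3, 5/3, 1/3], [11/3, -10/3, -2/3]] · [[-16], [-24], [26]] = [[2], [6], [4]].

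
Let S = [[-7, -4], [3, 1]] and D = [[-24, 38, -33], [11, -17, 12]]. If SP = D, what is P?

P = [[4, -6, 3], [-1, 1, 3]]

Left-multiplying both sides by S⁻¹ gives P = S⁻¹D.
det S = 5, so S⁻¹ = [[1/5, 4/5], [-3/5, -7/5]].
P = S⁻¹D = [[1/5, 4/5], [-3/5, -7/5]] · [[-24, 38, -33], [11, -17, 12]] = [[4, -6, 3], [-1, 1, 3]].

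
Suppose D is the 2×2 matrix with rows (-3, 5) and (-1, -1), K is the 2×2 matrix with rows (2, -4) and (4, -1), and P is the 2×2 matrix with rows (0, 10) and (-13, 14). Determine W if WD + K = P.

WD = P − K = [[-2, 14], [-17, 15]].
D is on the right of W, so right-multiply by D⁻¹: W = (P − K)D⁻¹.
det D = 8; the adjugate gives D⁻¹ = [[-1/8, -5/8], [1/8, -3/8]].
W = (P − K)D⁻¹ = [[2, -4], [4, 5]].

W = [[2, -4], [4, 5]]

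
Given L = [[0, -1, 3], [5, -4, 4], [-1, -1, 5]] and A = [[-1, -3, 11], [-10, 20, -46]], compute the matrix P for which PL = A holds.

P = [[2, 0, 1], [-3, -3, -5]]

Right-multiplying both sides by L⁻¹ gives P = AL⁻¹.
L has determinant 2; L⁻¹ = [[-8, 1, 4], [-29/2, 3/2, 15/2], [-9/2, 1/2, 5/2]].
P = AL⁻¹ = [[-1, -3, 11], [-10, 20, -46]] · [[-8, 1, 4], [-29/2, 3/2, 15/2], [-9/2, 1/2, 5/2]] = [[2, 0, 1], [-3, -3, -5]].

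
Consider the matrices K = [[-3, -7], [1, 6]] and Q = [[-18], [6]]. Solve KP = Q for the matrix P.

P = [[6], [0]]

K is on the left of P, so left-multiply by K⁻¹: P = K⁻¹Q.
det K = -11; the adjugate gives K⁻¹ = [[-6/11, -7/11], [1/11, 3/11]].
P = K⁻¹Q = [[-6/11, -7/11], [1/11, 3/11]] · [[-18], [6]] = [[6], [0]].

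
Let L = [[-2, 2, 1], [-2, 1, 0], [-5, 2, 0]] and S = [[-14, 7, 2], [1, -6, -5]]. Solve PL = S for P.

Since L sits to the right of P, P = SL⁻¹.
det L = 1, so L⁻¹ = [[0, 2, -1], [0, 5, -2], [1, -6, 2]].
P = SL⁻¹ = [[-14, 7, 2], [1, -6, -5]] · [[0, 2, -1], [0, 5, -2], [1, -6, 2]] = [[2, -5, 4], [-5, 2, 1]].

P = [[2, -5, 4], [-5, 2, 1]]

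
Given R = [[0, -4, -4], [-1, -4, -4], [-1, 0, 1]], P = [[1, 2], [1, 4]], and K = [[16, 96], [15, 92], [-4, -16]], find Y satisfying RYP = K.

Y = R⁻¹KP⁻¹ (apply R⁻¹ on the left and P⁻¹ on the right).
R has determinant -4; R⁻¹ = [[1, -1, 0], [-5/4, 1, -1], [1, -1, 1]].
det P = 2; the adjugate gives P⁻¹ = [[2, -1], [-1/2, 1/2]].
R⁻¹K = [[1, 4], [-1, -12], [-3, -12]].
Y = (R⁻¹K)P⁻¹ = [[0, 1], [4, -5], [0, -3]].

Y = [[0, 1], [4, -5], [0, -3]]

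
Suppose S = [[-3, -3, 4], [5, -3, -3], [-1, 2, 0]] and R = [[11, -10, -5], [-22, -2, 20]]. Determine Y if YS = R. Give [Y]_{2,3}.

-4

Right-multiplying both sides by S⁻¹ gives Y = RS⁻¹.
S has determinant 1; S⁻¹ = [[6, 8, 21], [3, 4, 11], [7, 9, 24]].
Y = RS⁻¹ = [[11, -10, -5], [-22, -2, 20]] · [[6, 8, 21], [3, 4, 11], [7, 9, 24]] = [[1, 3, 1], [2, -4, -4]].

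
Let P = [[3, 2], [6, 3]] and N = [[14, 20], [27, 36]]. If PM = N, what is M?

P is on the left of M, so left-multiply by P⁻¹: M = P⁻¹N.
det P = -3; the adjugate gives P⁻¹ = [[-1, 2/3], [2, -1]].
M = P⁻¹N = [[-1, 2/3], [2, -1]] · [[14, 20], [27, 36]] = [[4, 4], [1, 4]].

M = [[4, 4], [1, 4]]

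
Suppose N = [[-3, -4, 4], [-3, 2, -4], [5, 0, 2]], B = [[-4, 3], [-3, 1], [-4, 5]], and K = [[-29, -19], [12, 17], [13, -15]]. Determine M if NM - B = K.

M = [[3, 0], [3, -1], [-3, -5]]

NM = K + B = [[-33, -16], [9, 18], [9, -10]].
N is on the left of M, so left-multiply by N⁻¹: M = N⁻¹(K + B).
N has determinant 4; N⁻¹ = [[1, 2, 2], [-7/2, -13/2, -6], [-5/2, -5, -9/2]].
M = N⁻¹(K + B) = [[3, 0], [3, -1], [-3, -5]].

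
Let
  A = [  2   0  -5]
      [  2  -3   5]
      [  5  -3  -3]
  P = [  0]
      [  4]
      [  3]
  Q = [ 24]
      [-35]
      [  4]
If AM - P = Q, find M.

AM = Q + P = [[24], [-31], [7]].
Left-multiplying both sides by A⁻¹ gives M = A⁻¹(Q + P).
det A = 3, so A⁻¹ = [[8, 5, -5], [31/3, 19/3, -20/3], [3, 2, -2]].
M = A⁻¹(Q + P) = [[2], [5], [-4]].

M = [[2], [5], [-4]]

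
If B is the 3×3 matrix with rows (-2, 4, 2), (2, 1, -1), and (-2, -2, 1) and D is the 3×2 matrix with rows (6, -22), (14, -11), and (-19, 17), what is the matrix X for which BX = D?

X = [[2, -4], [5, -6], [-5, -3]]

Left-multiplying both sides by B⁻¹ gives X = B⁻¹D.
det B = -2, so B⁻¹ = [[1/2, 4, 3], [0, -1, -1], [1, 6, 5]].
X = B⁻¹D = [[1/2, 4, 3], [0, -1, -1], [1, 6, 5]] · [[6, -22], [14, -11], [-19, 17]] = [[2, -4], [5, -6], [-5, -3]].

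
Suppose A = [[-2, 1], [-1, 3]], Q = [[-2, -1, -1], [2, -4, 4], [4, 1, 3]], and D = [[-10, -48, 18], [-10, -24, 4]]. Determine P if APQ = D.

P = [[-1, -5, 3], [-1, 0, -1]]

Left-multiply by A⁻¹ and right-multiply by Q⁻¹: P = A⁻¹DQ⁻¹.
A has determinant -5; A⁻¹ = [[-3/5, 1/5], [-1/5, 2/5]].
det Q = 4; the adjugate gives Q⁻¹ = [[-4, 1/2, -2], [5/2, -1/2, 3/2], [9/2, -1/2, 5/2]].
A⁻¹D = [[4, 24, -10], [-2, 0, -2]].
P = (A⁻¹D)Q⁻¹ = [[-1, -5, 3], [-1, 0, -1]].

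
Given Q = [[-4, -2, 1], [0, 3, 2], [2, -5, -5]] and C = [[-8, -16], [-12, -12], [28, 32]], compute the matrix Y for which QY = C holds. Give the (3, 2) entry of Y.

0

Left-multiplying both sides by Q⁻¹ gives Y = Q⁻¹C.
det Q = 6; the adjugate gives Q⁻¹ = [[-5/6, -5/2, -7/6], [2/3, 3, 4/3], [-1, -4, -2]].
Y = Q⁻¹C = [[-5/6, -5/2, -7/6], [2/3, 3, 4/3], [-1, -4, -2]] · [[-8, -16], [-12, -12], [28, 32]] = [[4, 6], [-4, -4], [0, 0]].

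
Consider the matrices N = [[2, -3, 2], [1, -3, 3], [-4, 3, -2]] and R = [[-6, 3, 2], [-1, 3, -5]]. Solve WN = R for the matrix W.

N is on the right of W, so right-multiply by N⁻¹: W = RN⁻¹.
N has determinant 6; N⁻¹ = [[-1/2, 0, -1/2], [-5/3, 2/3, -2/3], [-3/2, 1, -1/2]].
W = RN⁻¹ = [[-6, 3, 2], [-1, 3, -5]] · [[-1/2, 0, -1/2], [-5/3, 2/3, -2/3], [-3/2, 1, -1/2]] = [[-5, 4, 0], [3, -3, 1]].

W = [[-5, 4, 0], [3, -3, 1]]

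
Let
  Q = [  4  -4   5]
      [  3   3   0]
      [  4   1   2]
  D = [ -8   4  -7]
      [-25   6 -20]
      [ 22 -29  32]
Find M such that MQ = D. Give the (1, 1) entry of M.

-3

Q is on the right of M, so right-multiply by Q⁻¹: M = DQ⁻¹.
det Q = 3; the adjugate gives Q⁻¹ = [[2, 13/3, -5], [-2, -4, 5], [-3, -20/3, 8]].
M = DQ⁻¹ = [[-8, 4, -7], [-25, 6, -20], [22, -29, 32]] · [[2, 13/3, -5], [-2, -4, 5], [-3, -20/3, 8]] = [[-3, -4, 4], [-2, 1, -5], [6, -2, 1]].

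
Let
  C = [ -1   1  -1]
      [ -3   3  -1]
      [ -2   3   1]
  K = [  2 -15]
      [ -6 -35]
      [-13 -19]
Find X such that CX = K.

Left-multiplying both sides by C⁻¹ gives X = C⁻¹K.
C has determinant 2; C⁻¹ = [[3, -2, 1], [5/2, -3/2, 1], [-3/2, 1/2, 0]].
X = C⁻¹K = [[3, -2, 1], [5/2, -3/2, 1], [-3/2, 1/2, 0]] · [[2, -15], [-6, -35], [-13, -19]] = [[5, 6], [1, -4], [-6, 5]].

X = [[5, 6], [1, -4], [-6, 5]]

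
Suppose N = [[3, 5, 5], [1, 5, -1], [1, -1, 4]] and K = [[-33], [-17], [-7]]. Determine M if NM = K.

N is on the left of M, so left-multiply by N⁻¹: M = N⁻¹K.
N has determinant 2; N⁻¹ = [[19/2, -25/2, -15], [-5/2, 7/2, 4], [-3, 4, 5]].
M = N⁻¹K = [[19/2, -25/2, -15], [-5/2, 7/2, 4], [-3, 4, 5]] · [[-33], [-17], [-7]] = [[4], [-5], [-4]].

M = [[4], [-5], [-4]]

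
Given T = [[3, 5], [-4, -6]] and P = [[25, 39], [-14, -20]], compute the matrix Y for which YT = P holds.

Y = [[3, -4], [2, 5]]

Since T sits to the right of Y, Y = PT⁻¹.
det T = 2; the adjugate gives T⁻¹ = [[-3, -5/2], [2, 3/2]].
Y = PT⁻¹ = [[25, 39], [-14, -20]] · [[-3, -5/2], [2, 3/2]] = [[3, -4], [2, 5]].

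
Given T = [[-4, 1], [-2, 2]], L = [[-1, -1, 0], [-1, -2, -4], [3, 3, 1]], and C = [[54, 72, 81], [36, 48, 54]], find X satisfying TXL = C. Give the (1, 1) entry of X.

2

Left-multiply by T⁻¹ and right-multiply by L⁻¹: X = T⁻¹CL⁻¹.
det T = -6, so T⁻¹ = [[-1/3, 1/6], [-1/3, 2/3]].
det L = 1; the adjugate gives L⁻¹ = [[10, 1, 4], [-11, -1, -4], [3, 0, 1]].
T⁻¹C = [[-12, -16, -18], [6, 8, 9]].
X = (T⁻¹C)L⁻¹ = [[2, 4, -2], [-1, -2, 1]].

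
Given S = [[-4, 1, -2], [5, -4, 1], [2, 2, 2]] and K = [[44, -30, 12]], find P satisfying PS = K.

Right-multiplying both sides by S⁻¹ gives P = KS⁻¹.
det S = -4, so S⁻¹ = [[5/2, 3/2, 7/4], [2, 1, 3/2], [-9/2, -5/2, -11/4]].
P = KS⁻¹ = [[44, -30, 12]] · [[5/2, 3/2, 7/4], [2, 1, 3/2], [-9/2, -5/2, -11/4]] = [[-4, 6, -1]].

P = [[-4, 6, -1]]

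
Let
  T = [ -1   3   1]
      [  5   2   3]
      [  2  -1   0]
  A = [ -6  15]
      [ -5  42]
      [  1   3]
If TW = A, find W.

Left-multiplying both sides by T⁻¹ gives W = T⁻¹A.
T has determinant 6; T⁻¹ = [[1/2, -1/6, 7/6], [1, -1/3, 4/3], [-3/2, 5/6, -17/6]].
W = T⁻¹A = [[1/2, -1/6, 7/6], [1, -1/3, 4/3], [-3/2, 5/6, -17/6]] · [[-6, 15], [-5, 42], [1, 3]] = [[-1, 4], [-3, 5], [2, 4]].

W = [[-1, 4], [-3, 5], [2, 4]]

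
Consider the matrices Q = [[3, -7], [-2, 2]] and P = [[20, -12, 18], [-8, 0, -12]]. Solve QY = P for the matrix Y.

Left-multiplying both sides by Q⁻¹ gives Y = Q⁻¹P.
det Q = -8; the adjugate gives Q⁻¹ = [[-1/4, -7/8], [-1/4, -3/8]].
Y = Q⁻¹P = [[-1/4, -7/8], [-1/4, -3/8]] · [[20, -12, 18], [-8, 0, -12]] = [[2, 3, 6], [-2, 3, 0]].

Y = [[2, 3, 6], [-2, 3, 0]]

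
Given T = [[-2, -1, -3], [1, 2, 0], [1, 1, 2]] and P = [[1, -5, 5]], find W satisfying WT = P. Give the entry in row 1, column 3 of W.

-2

T is on the right of W, so right-multiply by T⁻¹: W = PT⁻¹.
det T = -3; the adjugate gives T⁻¹ = [[-4/3, 1/3, -2], [2/3, 1/3, 1], [1/3, -1/3, 1]].
W = PT⁻¹ = [[1, -5, 5]] · [[-4/3, 1/3, -2], [2/3, 1/3, 1], [1/3, -1/3, 1]] = [[-3, -3, -2]].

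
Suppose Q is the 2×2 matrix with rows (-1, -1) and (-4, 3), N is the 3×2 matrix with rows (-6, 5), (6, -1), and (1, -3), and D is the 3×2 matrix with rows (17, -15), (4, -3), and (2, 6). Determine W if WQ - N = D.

WQ = D + N = [[11, -10], [10, -4], [3, 3]].
Since Q sits to the right of W, W = (D + N)Q⁻¹.
det Q = -7, so Q⁻¹ = [[-3/7, -1/7], [-4/7, 1/7]].
W = (D + N)Q⁻¹ = [[1, -3], [-2, -2], [-3, 0]].

W = [[1, -3], [-2, -2], [-3, 0]]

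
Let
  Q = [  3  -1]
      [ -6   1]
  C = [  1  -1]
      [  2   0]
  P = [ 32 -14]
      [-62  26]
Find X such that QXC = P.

X = [[4, 3], [-2, 0]]

X = Q⁻¹PC⁻¹ (apply Q⁻¹ on the left and C⁻¹ on the right).
det Q = -3, so Q⁻¹ = [[-1/3, -1/3], [-2, -1]].
det C = 2; the adjugate gives C⁻¹ = [[0, 1/2], [-1, 1/2]].
Q⁻¹P = [[10, -4], [-2, 2]].
X = (Q⁻¹P)C⁻¹ = [[4, 3], [-2, 0]].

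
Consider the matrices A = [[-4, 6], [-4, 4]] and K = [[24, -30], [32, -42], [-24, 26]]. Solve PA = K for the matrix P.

Since A sits to the right of P, P = KA⁻¹.
det A = 8, so A⁻¹ = [[1/2, -3/4], [1/2, -1/2]].
P = KA⁻¹ = [[24, -30], [32, -42], [-24, 26]] · [[1/2, -3/4], [1/2, -1/2]] = [[-3, -3], [-5, -3], [1, 5]].

P = [[-3, -3], [-5, -3], [1, 5]]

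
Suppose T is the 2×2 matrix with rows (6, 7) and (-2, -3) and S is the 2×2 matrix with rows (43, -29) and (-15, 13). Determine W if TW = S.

W = [[6, 1], [1, -5]]

Left-multiplying both sides by T⁻¹ gives W = T⁻¹S.
T has determinant -4; T⁻¹ = [[3/4, 7/4], [-1/2, -3/2]].
W = T⁻¹S = [[3/4, 7/4], [-1/2, -3/2]] · [[43, -29], [-15, 13]] = [[6, 1], [1, -5]].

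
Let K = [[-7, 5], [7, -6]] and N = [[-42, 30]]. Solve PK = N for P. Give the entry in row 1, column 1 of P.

6

K is on the right of P, so right-multiply by K⁻¹: P = NK⁻¹.
det K = 7; the adjugate gives K⁻¹ = [[-6/7, -5/7], [-1, -1]].
P = NK⁻¹ = [[-42, 30]] · [[-6/7, -5/7], [-1, -1]] = [[6, 0]].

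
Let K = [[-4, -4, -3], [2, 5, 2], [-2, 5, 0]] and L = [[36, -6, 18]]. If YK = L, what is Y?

K is on the right of Y, so right-multiply by K⁻¹: Y = LK⁻¹.
det K = -4; the adjugate gives K⁻¹ = [[5/2, 15/4, -7/4], [1, 3/2, -1/2], [-5, -7, 3]].
Y = LK⁻¹ = [[36, -6, 18]] · [[5/2, 15/4, -7/4], [1, 3/2, -1/2], [-5, -7, 3]] = [[-6, 0, -6]].

Y = [[-6, 0, -6]]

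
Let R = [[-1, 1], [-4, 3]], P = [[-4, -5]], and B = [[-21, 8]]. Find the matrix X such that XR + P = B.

X = [[1, 4]]

XR = B − P = [[-17, 13]].
Since R sits to the right of X, X = (B − P)R⁻¹.
det R = 1, so R⁻¹ = [[3, -1], [4, -1]].
X = (B − P)R⁻¹ = [[1, 4]].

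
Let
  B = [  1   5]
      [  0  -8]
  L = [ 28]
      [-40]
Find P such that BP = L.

B is on the left of P, so left-multiply by B⁻¹: P = B⁻¹L.
det B = -8, so B⁻¹ = [[1, 5/8], [0, -1/8]].
P = B⁻¹L = [[1, 5/8], [0, -1/8]] · [[28], [-40]] = [[3], [5]].

P = [[3], [5]]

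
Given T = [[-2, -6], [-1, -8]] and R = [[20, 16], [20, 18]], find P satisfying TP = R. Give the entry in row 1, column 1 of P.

-4

T is on the left of P, so left-multiply by T⁻¹: P = T⁻¹R.
det T = 10; the adjugate gives T⁻¹ = [[-4/5, 3/5], [1/10, -1/5]].
P = T⁻¹R = [[-4/5, 3/5], [1/10, -1/5]] · [[20, 16], [20, 18]] = [[-4, -2], [-2, -2]].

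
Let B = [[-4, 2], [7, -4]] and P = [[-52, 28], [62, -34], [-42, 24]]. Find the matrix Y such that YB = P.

Right-multiplying both sides by B⁻¹ gives Y = PB⁻¹.
det B = 2; the adjugate gives B⁻¹ = [[-2, -1], [-7/2, -2]].
Y = PB⁻¹ = [[-52, 28], [62, -34], [-42, 24]] · [[-2, -1], [-7/2, -2]] = [[6, -4], [-5, 6], [0, -6]].

Y = [[6, -4], [-5, 6], [0, -6]]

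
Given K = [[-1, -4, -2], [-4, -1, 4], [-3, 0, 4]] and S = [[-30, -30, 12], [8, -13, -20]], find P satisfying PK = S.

P = [[6, 6, 0], [4, -3, 0]]

Since K sits to the right of P, P = SK⁻¹.
det K = -6, so K⁻¹ = [[2/3, -8/3, 3], [-2/3, 5/3, -2], [1/2, -2, 5/2]].
P = SK⁻¹ = [[-30, -30, 12], [8, -13, -20]] · [[2/3, -8/3, 3], [-2/3, 5/3, -2], [1/2, -2, 5/2]] = [[6, 6, 0], [4, -3, 0]].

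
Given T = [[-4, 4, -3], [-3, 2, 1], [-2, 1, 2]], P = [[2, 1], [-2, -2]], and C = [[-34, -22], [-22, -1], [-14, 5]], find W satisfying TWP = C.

W = [[5, 5], [-1, 4], [-4, -3]]

Left-multiply by T⁻¹ and right-multiply by P⁻¹: W = T⁻¹CP⁻¹.
det T = 1, so T⁻¹ = [[3, -11, 10], [4, -14, 13], [1, -4, 4]].
det P = -2, so P⁻¹ = [[1, 1/2], [-1, -1]].
T⁻¹C = [[0, -5], [-10, -9], [-2, 2]].
W = (T⁻¹C)P⁻¹ = [[5, 5], [-1, 4], [-4, -3]].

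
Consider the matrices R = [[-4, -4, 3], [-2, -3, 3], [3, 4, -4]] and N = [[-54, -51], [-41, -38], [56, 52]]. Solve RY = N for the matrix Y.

Since R multiplies Y on the left, Y = R⁻¹N.
R has determinant -1; R⁻¹ = [[0, 4, 3], [-1, -7, -6], [-1, -4, -4]].
Y = R⁻¹N = [[0, 4, 3], [-1, -7, -6], [-1, -4, -4]] · [[-54, -51], [-41, -38], [56, 52]] = [[4, 4], [5, 5], [-6, -5]].

Y = [[4, 4], [5, 5], [-6, -5]]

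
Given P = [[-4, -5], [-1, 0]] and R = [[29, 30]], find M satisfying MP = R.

P is on the right of M, so right-multiply by P⁻¹: M = RP⁻¹.
det P = -5, so P⁻¹ = [[0, -1], [-1/5, 4/5]].
M = RP⁻¹ = [[29, 30]] · [[0, -1], [-1/5, 4/5]] = [[-6, -5]].

M = [[-6, -5]]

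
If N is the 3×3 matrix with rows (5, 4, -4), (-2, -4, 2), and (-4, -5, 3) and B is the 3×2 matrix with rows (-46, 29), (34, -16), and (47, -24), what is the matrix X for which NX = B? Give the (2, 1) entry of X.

N is on the left of X, so left-multiply by N⁻¹: X = N⁻¹B.
det N = 6; the adjugate gives N⁻¹ = [[-1/3, 4/3, -4/3], [-1/3, -1/6, -1/3], [-1, 3/2, -2]].
X = N⁻¹B = [[-1/3, 4/3, -4/3], [-1/3, -1/6, -1/3], [-1, 3/2, -2]] · [[-46, 29], [34, -16], [47, -24]] = [[-2, 1], [-6, 1], [3, -5]].

-6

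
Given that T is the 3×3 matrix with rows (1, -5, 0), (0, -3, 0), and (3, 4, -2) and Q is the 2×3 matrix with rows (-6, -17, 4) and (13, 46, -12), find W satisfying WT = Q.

Since T sits to the right of W, W = QT⁻¹.
T has determinant 6; T⁻¹ = [[1, -5/3, 0], [0, -1/3, 0], [3/2, -19/6, -1/2]].
W = QT⁻¹ = [[-6, -17, 4], [13, 46, -12]] · [[1, -5/3, 0], [0, -1/3, 0], [3/2, -19/6, -1/2]] = [[0, 3, -2], [-5, 1, 6]].

W = [[0, 3, -2], [-5, 1, 6]]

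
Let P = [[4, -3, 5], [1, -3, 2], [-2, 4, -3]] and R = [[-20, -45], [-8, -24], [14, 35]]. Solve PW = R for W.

P is on the left of W, so left-multiply by P⁻¹: W = P⁻¹R.
det P = -3; the adjugate gives P⁻¹ = [[-1/3, -11/3, -3], [1/3, 2/3, 1], [2/3, 10/3, 3]].
W = P⁻¹R = [[-1/3, -11/3, -3], [1/3, 2/3, 1], [2/3, 10/3, 3]] · [[-20, -45], [-8, -24], [14, 35]] = [[-6, -2], [2, 4], [2, -5]].

W = [[-6, -2], [2, 4], [2, -5]]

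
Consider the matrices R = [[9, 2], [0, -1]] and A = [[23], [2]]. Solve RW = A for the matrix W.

Left-multiplying both sides by R⁻¹ gives W = R⁻¹A.
det R = -9, so R⁻¹ = [[1/9, 2/9], [0, -1]].
W = R⁻¹A = [[1/9, 2/9], [0, -1]] · [[23], [2]] = [[3], [-2]].

W = [[3], [-2]]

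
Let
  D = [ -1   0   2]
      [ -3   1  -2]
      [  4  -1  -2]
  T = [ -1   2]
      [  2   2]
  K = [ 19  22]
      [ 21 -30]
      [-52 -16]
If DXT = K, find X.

X = [[3, -2], [-4, 4], [2, 4]]

Isolating X: multiply by D⁻¹ from the left and T⁻¹ from the right, so X = D⁻¹KT⁻¹.
det D = 2, so D⁻¹ = [[-2, -1, -1], [-7, -3, -4], [-1/2, -1/2, -1/2]].
T has determinant -6; T⁻¹ = [[-1/3, 1/3], [1/3, 1/6]].
D⁻¹K = [[-7, 2], [12, 0], [6, 12]].
X = (D⁻¹K)T⁻¹ = [[3, -2], [-4, 4], [2, 4]].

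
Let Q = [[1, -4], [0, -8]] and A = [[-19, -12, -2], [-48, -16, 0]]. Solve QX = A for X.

X = [[5, -4, -2], [6, 2, 0]]

Since Q multiplies X on the left, X = Q⁻¹A.
det Q = -8; the adjugate gives Q⁻¹ = [[1, -1/2], [0, -1/8]].
X = Q⁻¹A = [[1, -1/2], [0, -1/8]] · [[-19, -12, -2], [-48, -16, 0]] = [[5, -4, -2], [6, 2, 0]].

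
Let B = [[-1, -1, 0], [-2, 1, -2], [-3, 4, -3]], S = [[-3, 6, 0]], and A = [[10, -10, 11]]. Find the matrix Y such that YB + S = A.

Y = [[-2, 2, -5]]

YB = A − S = [[13, -16, 11]].
B is on the right of Y, so right-multiply by B⁻¹: Y = (A − S)B⁻¹.
det B = -5, so B⁻¹ = [[-1, 3/5, -2/5], [0, -3/5, 2/5], [1, -7/5, 3/5]].
Y = (A − S)B⁻¹ = [[-2, 2, -5]].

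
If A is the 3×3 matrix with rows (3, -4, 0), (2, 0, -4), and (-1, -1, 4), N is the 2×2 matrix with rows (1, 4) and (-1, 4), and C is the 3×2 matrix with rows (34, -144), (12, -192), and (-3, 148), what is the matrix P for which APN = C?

P = [[-3, -5], [-2, 5], [3, 5]]

Left-multiply by A⁻¹ and right-multiply by N⁻¹: P = A⁻¹CN⁻¹.
det A = 4, so A⁻¹ = [[-1, 4, 4], [-1, 3, 3], [-1/2, 7/4, 2]].
det N = 8; the adjugate gives N⁻¹ = [[1/2, -1/2], [1/8, 1/8]].
A⁻¹C = [[2, -32], [-7, 12], [-2, 32]].
P = (A⁻¹C)N⁻¹ = [[-3, -5], [-2, 5], [3, 5]].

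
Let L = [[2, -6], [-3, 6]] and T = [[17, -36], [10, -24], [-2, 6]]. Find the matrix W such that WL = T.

W = [[1, -5], [2, -2], [-1, 0]]

L is on the right of W, so right-multiply by L⁻¹: W = TL⁻¹.
det L = -6, so L⁻¹ = [[-1, -1], [-1/2, -1/3]].
W = TL⁻¹ = [[17, -36], [10, -24], [-2, 6]] · [[-1, -1], [-1/2, -1/3]] = [[1, -5], [2, -2], [-1, 0]].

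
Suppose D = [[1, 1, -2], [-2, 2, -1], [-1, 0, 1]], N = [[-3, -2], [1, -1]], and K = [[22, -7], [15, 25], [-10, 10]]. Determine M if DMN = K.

M = [[2, 5], [-1, -2], [2, -5]]

Left-multiply by D⁻¹ and right-multiply by N⁻¹: M = D⁻¹KN⁻¹.
det D = 1, so D⁻¹ = [[2, -1, 3], [3, -1, 5], [2, -1, 4]].
det N = 5, so N⁻¹ = [[-1/5, 2/5], [-1/5, -3/5]].
D⁻¹K = [[-1, -9], [1, 4], [-11, 1]].
M = (D⁻¹K)N⁻¹ = [[2, 5], [-1, -2], [2, -5]].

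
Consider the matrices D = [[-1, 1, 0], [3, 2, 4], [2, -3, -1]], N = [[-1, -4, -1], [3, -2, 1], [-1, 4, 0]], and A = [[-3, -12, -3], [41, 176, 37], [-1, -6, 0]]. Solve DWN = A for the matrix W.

Left-multiply by D⁻¹ and right-multiply by N⁻¹: W = D⁻¹AN⁻¹.
det D = 1, so D⁻¹ = [[10, 1, 4], [11, 1, 4], [-13, -1, -5]].
det N = -2, so N⁻¹ = [[2, 2, 3], [1/2, 1/2, 1], [-5, -4, -7]].
D⁻¹A = [[7, 32, 7], [4, 20, 4], [3, 10, 2]].
W = (D⁻¹A)N⁻¹ = [[-5, 2, 4], [-2, 2, 4], [1, 3, 5]].

W = [[-5, 2, 4], [-2, 2, 4], [1, 3, 5]]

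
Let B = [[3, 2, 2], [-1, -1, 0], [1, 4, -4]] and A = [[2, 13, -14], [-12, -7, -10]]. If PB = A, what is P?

P = [[1, 5, 4], [-5, -3, 0]]

B is on the right of P, so right-multiply by B⁻¹: P = AB⁻¹.
det B = -2; the adjugate gives B⁻¹ = [[-2, -8, -1], [2, 7, 1], [3/2, 5, 1/2]].
P = AB⁻¹ = [[2, 13, -14], [-12, -7, -10]] · [[-2, -8, -1], [2, 7, 1], [3/2, 5, 1/2]] = [[1, 5, 4], [-5, -3, 0]].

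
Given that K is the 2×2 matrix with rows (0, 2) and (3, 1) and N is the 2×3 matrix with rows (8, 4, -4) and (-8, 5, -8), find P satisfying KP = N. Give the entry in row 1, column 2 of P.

Since K multiplies P on the left, P = K⁻¹N.
det K = -6, so K⁻¹ = [[-1/6, 1/3], [1/2, 0]].
P = K⁻¹N = [[-1/6, 1/3], [1/2, 0]] · [[8, 4, -4], [-8, 5, -8]] = [[-4, 1, -2], [4, 2, -2]].

1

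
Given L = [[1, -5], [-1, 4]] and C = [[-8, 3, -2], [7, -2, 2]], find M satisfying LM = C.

Left-multiplying both sides by L⁻¹ gives M = L⁻¹C.
det L = -1; the adjugate gives L⁻¹ = [[-4, -5], [-1, -1]].
M = L⁻¹C = [[-4, -5], [-1, -1]] · [[-8, 3, -2], [7, -2, 2]] = [[-3, -2, -2], [1, -1, 0]].

M = [[-3, -2, -2], [1, -1, 0]]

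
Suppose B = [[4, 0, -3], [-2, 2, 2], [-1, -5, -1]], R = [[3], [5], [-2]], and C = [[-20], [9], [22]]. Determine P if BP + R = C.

BP = C − R = [[-23], [4], [24]].
Left-multiplying both sides by B⁻¹ gives P = B⁻¹(C − R).
det B = -4; the adjugate gives B⁻¹ = [[-2, -15/4, -3/2], [1, 7/4, 1/2], [-3, -5, -2]].
P = B⁻¹(C − R) = [[-5], [-4], [1]].

P = [[-5], [-4], [1]]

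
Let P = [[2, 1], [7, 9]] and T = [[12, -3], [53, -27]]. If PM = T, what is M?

M = [[5, 0], [2, -3]]

P is on the left of M, so left-multiply by P⁻¹: M = P⁻¹T.
P has determinant 11; P⁻¹ = [[9/11, -1/11], [-7/11, 2/11]].
M = P⁻¹T = [[9/11, -1/11], [-7/11, 2/11]] · [[12, -3], [53, -27]] = [[5, 0], [2, -3]].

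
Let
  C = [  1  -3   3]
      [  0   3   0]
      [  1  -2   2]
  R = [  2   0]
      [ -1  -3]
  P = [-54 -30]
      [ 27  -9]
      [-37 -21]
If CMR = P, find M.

M = [[-1, 1], [5, 1], [-2, 4]]

Left-multiply by C⁻¹ and right-multiply by R⁻¹: M = C⁻¹PR⁻¹.
det C = -3; the adjugate gives C⁻¹ = [[-2, 0, 3], [0, 1/3, 0], [1, 1/3, -1]].
det R = -6, so R⁻¹ = [[1/2, 0], [-1/6, -1/3]].
C⁻¹P = [[-3, -3], [9, -3], [-8, -12]].
M = (C⁻¹P)R⁻¹ = [[-1, 1], [5, 1], [-2, 4]].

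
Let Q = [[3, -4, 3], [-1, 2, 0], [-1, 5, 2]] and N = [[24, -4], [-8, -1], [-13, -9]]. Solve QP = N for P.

P = [[2, -3], [-3, -2], [2, -1]]

Q is on the left of P, so left-multiply by Q⁻¹: P = Q⁻¹N.
det Q = -5; the adjugate gives Q⁻¹ = [[-4/5, -23/5, 6/5], [-2/5, -9/5, 3/5], [3/5, 11/5, -2/5]].
P = Q⁻¹N = [[-4/5, -23/5, 6/5], [-2/5, -9/5, 3/5], [3/5, 11/5, -2/5]] · [[24, -4], [-8, -1], [-13, -9]] = [[2, -3], [-3, -2], [2, -1]].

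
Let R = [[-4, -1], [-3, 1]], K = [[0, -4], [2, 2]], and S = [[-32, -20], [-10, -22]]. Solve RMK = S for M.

Left-multiply by R⁻¹ and right-multiply by K⁻¹: M = R⁻¹SK⁻¹.
R has determinant -7; R⁻¹ = [[-1/7, -1/7], [-3/7, 4/7]].
K has determinant 8; K⁻¹ = [[1/4, 1/2], [-1/4, 0]].
R⁻¹S = [[6, 6], [8, -4]].
M = (R⁻¹S)K⁻¹ = [[0, 3], [3, 4]].

M = [[0, 3], [3, 4]]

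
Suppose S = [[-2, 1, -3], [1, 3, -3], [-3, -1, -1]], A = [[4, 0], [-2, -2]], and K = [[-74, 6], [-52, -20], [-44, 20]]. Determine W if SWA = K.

Isolating W: multiply by S⁻¹ from the left and A⁻¹ from the right, so W = S⁻¹KA⁻¹.
det S = -2, so S⁻¹ = [[3, -2, -3], [-5, 7/2, 9/2], [-4, 5/2, 7/2]].
det A = -8; the adjugate gives A⁻¹ = [[1/4, 0], [-1/4, -1/2]].
S⁻¹K = [[14, -2], [-10, -10], [12, -4]].
W = (S⁻¹K)A⁻¹ = [[4, 1], [0, 5], [4, 2]].

W = [[4, 1], [0, 5], [4, 2]]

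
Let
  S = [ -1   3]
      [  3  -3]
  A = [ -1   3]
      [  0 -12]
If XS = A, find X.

X = [[1, 0], [-6, -2]]

Right-multiplying both sides by S⁻¹ gives X = AS⁻¹.
det S = -6; the adjugate gives S⁻¹ = [[1/2, 1/2], [1/2, 1/6]].
X = AS⁻¹ = [[-1, 3], [0, -12]] · [[1/2, 1/2], [1/2, 1/6]] = [[1, 0], [-6, -2]].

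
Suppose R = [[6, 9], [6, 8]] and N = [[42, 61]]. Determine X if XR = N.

X = [[5, 2]]

Since R sits to the right of X, X = NR⁻¹.
R has determinant -6; R⁻¹ = [[-4/3, 3/2], [1, -1]].
X = NR⁻¹ = [[42, 61]] · [[-4/3, 3/2], [1, -1]] = [[5, 2]].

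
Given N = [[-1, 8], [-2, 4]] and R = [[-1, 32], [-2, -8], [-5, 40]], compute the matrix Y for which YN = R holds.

Since N sits to the right of Y, Y = RN⁻¹.
det N = 12; the adjugate gives N⁻¹ = [[1/3, -2/3], [1/6, -1/12]].
Y = RN⁻¹ = [[-1, 32], [-2, -8], [-5, 40]] · [[1/3, -2/3], [1/6, -1/12]] = [[5, -2], [-2, 2], [5, 0]].

Y = [[5, -2], [-2, 2], [5, 0]]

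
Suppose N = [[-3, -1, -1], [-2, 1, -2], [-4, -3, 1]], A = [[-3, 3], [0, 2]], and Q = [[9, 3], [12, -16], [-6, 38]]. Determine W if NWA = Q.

Isolating W: multiply by N⁻¹ from the left and A⁻¹ from the right, so W = N⁻¹QA⁻¹.
N has determinant -5; N⁻¹ = [[1, -4/5, -3/5], [-2, 7/5, 4/5], [-2, 1, 1]].
det A = -6; the adjugate gives A⁻¹ = [[-1/3, 1/2], [0, 1/2]].
N⁻¹Q = [[3, -7], [-6, 2], [-12, 16]].
W = (N⁻¹Q)A⁻¹ = [[-1, -2], [2, -2], [4, 2]].

W = [[-1, -2], [2, -2], [4, 2]]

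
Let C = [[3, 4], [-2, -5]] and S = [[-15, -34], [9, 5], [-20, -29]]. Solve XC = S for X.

X = [[-1, 6], [5, 3], [-6, 1]]

Since C sits to the right of X, X = SC⁻¹.
det C = -7, so C⁻¹ = [[5/7, 4/7], [-2/7, -3/7]].
X = SC⁻¹ = [[-15, -34], [9, 5], [-20, -29]] · [[5/7, 4/7], [-2/7, -3/7]] = [[-1, 6], [5, 3], [-6, 1]].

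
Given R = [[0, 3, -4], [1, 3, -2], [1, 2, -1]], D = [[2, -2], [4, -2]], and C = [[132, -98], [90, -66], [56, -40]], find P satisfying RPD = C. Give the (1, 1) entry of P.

P = R⁻¹CD⁻¹ (apply R⁻¹ on the left and D⁻¹ on the right).
det R = 1, so R⁻¹ = [[1, -5, 6], [-1, 4, -4], [-1, 3, -3]].
D has determinant 4; D⁻¹ = [[-1/2, 1/2], [-1, 1/2]].
R⁻¹C = [[18, -8], [4, -6], [-30, 20]].
P = (R⁻¹C)D⁻¹ = [[-1, 5], [4, -1], [-5, -5]].

-1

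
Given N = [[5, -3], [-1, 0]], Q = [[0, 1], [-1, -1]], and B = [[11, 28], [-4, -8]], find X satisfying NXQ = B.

X = N⁻¹BQ⁻¹ (apply N⁻¹ on the left and Q⁻¹ on the right).
N has determinant -3; N⁻¹ = [[0, -1], [-1/3, -5/3]].
det Q = 1; the adjugate gives Q⁻¹ = [[-1, -1], [1, 0]].
N⁻¹B = [[4, 8], [3, 4]].
X = (N⁻¹B)Q⁻¹ = [[4, -4], [1, -3]].

X = [[4, -4], [1, -3]]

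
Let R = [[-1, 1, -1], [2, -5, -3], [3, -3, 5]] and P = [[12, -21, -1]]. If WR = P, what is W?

W = [[-3, 3, 1]]

R is on the right of W, so right-multiply by R⁻¹: W = PR⁻¹.
det R = 6; the adjugate gives R⁻¹ = [[-17/3, -1/3, -4/3], [-19/6, -1/3, -5/6], [3/2, 0, 1/2]].
W = PR⁻¹ = [[12, -21, -1]] · [[-17/3, -1/3, -4/3], [-19/6, -1/3, -5/6], [3/2, 0, 1/2]] = [[-3, 3, 1]].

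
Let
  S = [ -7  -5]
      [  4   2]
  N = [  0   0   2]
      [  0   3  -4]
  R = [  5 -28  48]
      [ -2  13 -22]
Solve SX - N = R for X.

X = [[0, 4, -5], [-1, 0, -3]]

SX = R + N = [[5, -28, 50], [-2, 16, -26]].
S is on the left of X, so left-multiply by S⁻¹: X = S⁻¹(R + N).
det S = 6; the adjugate gives S⁻¹ = [[1/3, 5/6], [-2/3, -7/6]].
X = S⁻¹(R + N) = [[0, 4, -5], [-1, 0, -3]].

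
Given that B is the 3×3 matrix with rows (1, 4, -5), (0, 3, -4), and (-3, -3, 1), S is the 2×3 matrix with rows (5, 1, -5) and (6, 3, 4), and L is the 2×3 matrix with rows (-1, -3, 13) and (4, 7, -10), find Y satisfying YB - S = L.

YB = L + S = [[4, -2, 8], [10, 10, -6]].
Since B sits to the right of Y, Y = (L + S)B⁻¹.
B has determinant -6; B⁻¹ = [[3/2, -11/6, 1/6], [-2, 7/3, -2/3], [-3/2, 3/2, -1/2]].
Y = (L + S)B⁻¹ = [[-2, 0, -2], [4, -4, -2]].

Y = [[-2, 0, -2], [4, -4, -2]]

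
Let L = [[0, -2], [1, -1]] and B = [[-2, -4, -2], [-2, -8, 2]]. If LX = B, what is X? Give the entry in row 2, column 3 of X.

1

Since L multiplies X on the left, X = L⁻¹B.
det L = 2; the adjugate gives L⁻¹ = [[-1/2, 1], [-1/2, 0]].
X = L⁻¹B = [[-1/2, 1], [-1/2, 0]] · [[-2, -4, -2], [-2, -8, 2]] = [[-1, -6, 3], [1, 2, 1]].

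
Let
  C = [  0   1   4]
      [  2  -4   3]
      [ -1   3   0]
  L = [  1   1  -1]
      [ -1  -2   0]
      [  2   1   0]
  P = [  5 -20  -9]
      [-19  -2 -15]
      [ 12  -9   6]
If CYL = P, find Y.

Left-multiply by C⁻¹ and right-multiply by L⁻¹: Y = C⁻¹PL⁻¹.
det C = 5; the adjugate gives C⁻¹ = [[-9/5, 12/5, 19/5], [-3/5, 4/5, 8/5], [2/5, -1/5, -2/5]].
det L = -3, so L⁻¹ = [[0, 1/3, 2/3], [0, -2/3, -1/3], [-1, -1/3, 1/3]].
C⁻¹P = [[-9, -3, 3], [1, -4, 3], [1, -4, -3]].
Y = (C⁻¹P)L⁻¹ = [[-3, -2, -4], [-3, 2, 3], [3, 4, 1]].

Y = [[-3, -2, -4], [-3, 2, 3], [3, 4, 1]]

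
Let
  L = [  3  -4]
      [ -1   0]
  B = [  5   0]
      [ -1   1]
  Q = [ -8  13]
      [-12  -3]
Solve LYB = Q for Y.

Y = [[3, 3], [2, -1]]

Y = L⁻¹QB⁻¹ (apply L⁻¹ on the left and B⁻¹ on the right).
det L = -4; the adjugate gives L⁻¹ = [[0, -1], [-1/4, -3/4]].
det B = 5; the adjugate gives B⁻¹ = [[1/5, 0], [1/5, 1]].
L⁻¹Q = [[12, 3], [11, -1]].
Y = (L⁻¹Q)B⁻¹ = [[3, 3], [2, -1]].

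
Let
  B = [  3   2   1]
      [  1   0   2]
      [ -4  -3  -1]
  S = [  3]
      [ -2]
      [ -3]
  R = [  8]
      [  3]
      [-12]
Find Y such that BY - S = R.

BY = R + S = [[11], [1], [-15]].
B is on the left of Y, so left-multiply by B⁻¹: Y = B⁻¹(R + S).
det B = 1, so B⁻¹ = [[6, -1, 4], [-7, 1, -5], [-3, 1, -2]].
Y = B⁻¹(R + S) = [[5], [-1], [-2]].

Y = [[5], [-1], [-2]]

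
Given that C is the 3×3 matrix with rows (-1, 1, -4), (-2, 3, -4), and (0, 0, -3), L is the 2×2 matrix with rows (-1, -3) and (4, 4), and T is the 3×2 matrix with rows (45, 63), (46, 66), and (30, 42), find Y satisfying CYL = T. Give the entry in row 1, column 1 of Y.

1

Left-multiply by C⁻¹ and right-multiply by L⁻¹: Y = C⁻¹TL⁻¹.
det C = 3; the adjugate gives C⁻¹ = [[-3, 1, 8/3], [-2, 1, 4/3], [0, 0, -1/3]].
det L = 8, so L⁻¹ = [[1/2, 3/8], [-1/2, -1/8]].
C⁻¹T = [[-9, -11], [-4, -4], [-10, -14]].
Y = (C⁻¹T)L⁻¹ = [[1, -2], [0, -1], [2, -2]].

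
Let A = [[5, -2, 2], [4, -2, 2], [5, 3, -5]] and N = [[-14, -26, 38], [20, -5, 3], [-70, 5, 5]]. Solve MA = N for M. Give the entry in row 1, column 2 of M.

Since A sits to the right of M, M = NA⁻¹.
A has determinant 4; A⁻¹ = [[1, -1, 0], [15/2, -35/4, -1/2], [11/2, -25/4, -1/2]].
M = NA⁻¹ = [[-14, -26, 38], [20, -5, 3], [-70, 5, 5]] · [[1, -1, 0], [15/2, -35/4, -1/2], [11/2, -25/4, -1/2]] = [[0, 4, -6], [-1, 5, 1], [-5, -5, -5]].

4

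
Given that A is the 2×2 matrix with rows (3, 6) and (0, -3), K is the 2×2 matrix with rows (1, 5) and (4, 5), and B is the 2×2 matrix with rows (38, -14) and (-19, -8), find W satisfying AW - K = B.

AW = B + K = [[39, -9], [-15, -3]].
A is on the left of W, so left-multiply by A⁻¹: W = A⁻¹(B + K).
det A = -9, so A⁻¹ = [[1/3, 2/3], [0, -1/3]].
W = A⁻¹(B + K) = [[3, -5], [5, 1]].

W = [[3, -5], [5, 1]]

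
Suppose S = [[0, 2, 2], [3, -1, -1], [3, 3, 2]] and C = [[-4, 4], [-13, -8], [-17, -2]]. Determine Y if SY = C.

Y = [[-5, -2], [2, 0], [-4, 2]]

Left-multiplying both sides by S⁻¹ gives Y = S⁻¹C.
det S = 6; the adjugate gives S⁻¹ = [[1/6, 1/3, 0], [-3/2, -1, 1], [2, 1, -1]].
Y = S⁻¹C = [[1/6, 1/3, 0], [-3/2, -1, 1], [2, 1, -1]] · [[-4, 4], [-13, -8], [-17, -2]] = [[-5, -2], [2, 0], [-4, 2]].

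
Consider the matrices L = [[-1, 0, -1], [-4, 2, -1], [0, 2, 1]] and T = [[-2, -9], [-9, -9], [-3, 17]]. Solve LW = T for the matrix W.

Since L multiplies W on the left, W = L⁻¹T.
L has determinant 4; L⁻¹ = [[1, -1/2, 1/2], [1, -1/4, 3/4], [-2, 1/2, -1/2]].
W = L⁻¹T = [[1, -1/2, 1/2], [1, -1/4, 3/4], [-2, 1/2, -1/2]] · [[-2, -9], [-9, -9], [-3, 17]] = [[1, 4], [-2, 6], [1, 5]].

W = [[1, 4], [-2, 6], [1, 5]]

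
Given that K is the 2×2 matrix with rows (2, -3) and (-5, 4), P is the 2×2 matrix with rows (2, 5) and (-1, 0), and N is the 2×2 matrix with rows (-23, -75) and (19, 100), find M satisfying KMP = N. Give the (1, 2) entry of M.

-5

Left-multiply by K⁻¹ and right-multiply by P⁻¹: M = K⁻¹NP⁻¹.
K has determinant -7; K⁻¹ = [[-4/7, -3/7], [-5/7, -2/7]].
det P = 5, so P⁻¹ = [[0, -1], [1/5, 2/5]].
K⁻¹N = [[5, 0], [11, 25]].
M = (K⁻¹N)P⁻¹ = [[0, -5], [5, -1]].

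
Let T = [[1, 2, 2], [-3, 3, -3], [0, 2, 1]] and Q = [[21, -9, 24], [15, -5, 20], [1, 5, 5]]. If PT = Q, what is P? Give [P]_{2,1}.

Since T sits to the right of P, P = QT⁻¹.
det T = 3, so T⁻¹ = [[3, 2/3, -4], [1, 1/3, -1], [-2, -2/3, 3]].
P = QT⁻¹ = [[21, -9, 24], [15, -5, 20], [1, 5, 5]] · [[3, 2/3, -4], [1, 1/3, -1], [-2, -2/3, 3]] = [[6, -5, -3], [0, -5, 5], [-2, -1, 6]].

0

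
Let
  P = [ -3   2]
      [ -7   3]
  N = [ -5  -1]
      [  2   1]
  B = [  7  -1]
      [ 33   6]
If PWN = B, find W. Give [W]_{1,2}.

Isolating W: multiply by P⁻¹ from the left and N⁻¹ from the right, so W = P⁻¹BN⁻¹.
det P = 5, so P⁻¹ = [[3/5, -2/5], [7/5, -3/5]].
det N = -3; the adjugate gives N⁻¹ = [[-1/3, -1/3], [2/3, 5/3]].
P⁻¹B = [[-9, -3], [-10, -5]].
W = (P⁻¹B)N⁻¹ = [[1, -2], [0, -5]].

-2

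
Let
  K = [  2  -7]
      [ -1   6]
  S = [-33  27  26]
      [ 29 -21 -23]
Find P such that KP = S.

P = [[1, 3, -1], [5, -3, -4]]

Left-multiplying both sides by K⁻¹ gives P = K⁻¹S.
det K = 5; the adjugate gives K⁻¹ = [[6/5, 7/5], [1/5, 2/5]].
P = K⁻¹S = [[6/5, 7/5], [1/5, 2/5]] · [[-33, 27, 26], [29, -21, -23]] = [[1, 3, -1], [5, -3, -4]].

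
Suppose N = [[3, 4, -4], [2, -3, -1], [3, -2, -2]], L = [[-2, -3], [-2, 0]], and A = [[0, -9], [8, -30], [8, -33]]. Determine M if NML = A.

M = [[1, -1], [-2, 3], [-2, 3]]

M = N⁻¹AL⁻¹ (apply N⁻¹ on the left and L⁻¹ on the right).
det N = -4; the adjugate gives N⁻¹ = [[-1, -4, 4], [-1/4, -3/2, 5/4], [-5/4, -9/2, 17/4]].
L has determinant -6; L⁻¹ = [[0, -1/2], [-1/3, 1/3]].
N⁻¹A = [[0, -3], [-2, 6], [-2, 6]].
M = (N⁻¹A)L⁻¹ = [[1, -1], [-2, 3], [-2, 3]].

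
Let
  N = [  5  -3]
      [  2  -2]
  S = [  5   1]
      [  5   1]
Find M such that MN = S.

Right-multiplying both sides by N⁻¹ gives M = SN⁻¹.
N has determinant -4; N⁻¹ = [[1/2, -3/4], [1/2, -5/4]].
M = SN⁻¹ = [[5, 1], [5, 1]] · [[1/2, -3/4], [1/2, -5/4]] = [[3, -5], [3, -5]].

M = [[3, -5], [3, -5]]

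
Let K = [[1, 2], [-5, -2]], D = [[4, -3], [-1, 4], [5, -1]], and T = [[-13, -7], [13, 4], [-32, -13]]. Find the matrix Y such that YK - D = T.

Y = [[-4, 1], [2, -2], [-2, 5]]

YK = T + D = [[-9, -10], [12, 8], [-27, -14]].
Since K sits to the right of Y, Y = (T + D)K⁻¹.
det K = 8, so K⁻¹ = [[-1/4, -1/4], [5/8, 1/8]].
Y = (T + D)K⁻¹ = [[-4, 1], [2, -2], [-2, 5]].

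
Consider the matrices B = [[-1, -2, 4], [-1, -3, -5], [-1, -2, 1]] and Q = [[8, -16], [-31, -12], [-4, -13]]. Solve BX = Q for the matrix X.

Since B multiplies X on the left, X = B⁻¹Q.
det B = -3, so B⁻¹ = [[13/3, 2, -22/3], [-2, -1, 3], [1/3, 0, -1/3]].
X = B⁻¹Q = [[13/3, 2, -22/3], [-2, -1, 3], [1/3, 0, -1/3]] · [[8, -16], [-31, -12], [-4, -13]] = [[2, 2], [3, 5], [4, -1]].

X = [[2, 2], [3, 5], [4, -1]]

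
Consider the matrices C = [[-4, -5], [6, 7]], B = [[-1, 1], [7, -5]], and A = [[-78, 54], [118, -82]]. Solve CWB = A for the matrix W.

Isolating W: multiply by C⁻¹ from the left and B⁻¹ from the right, so W = C⁻¹AB⁻¹.
det C = 2, so C⁻¹ = [[7/2, 5/2], [-3, -2]].
det B = -2, so B⁻¹ = [[5/2, 1/2], [7/2, 1/2]].
C⁻¹A = [[22, -16], [-2, 2]].
W = (C⁻¹A)B⁻¹ = [[-1, 3], [2, 0]].

W = [[-1, 3], [2, 0]]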